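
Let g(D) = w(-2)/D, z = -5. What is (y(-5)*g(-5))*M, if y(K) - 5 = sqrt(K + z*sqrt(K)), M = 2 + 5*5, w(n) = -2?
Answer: 54 + 54*sqrt(-5 - 5*I*sqrt(5))/5 ≈ 74.559 - 31.715*I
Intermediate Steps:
M = 27 (M = 2 + 25 = 27)
y(K) = 5 + sqrt(K - 5*sqrt(K))
g(D) = -2/D
(y(-5)*g(-5))*M = ((5 + sqrt(-5 - 5*I*sqrt(5)))*(-2/(-5)))*27 = ((5 + sqrt(-5 - 5*I*sqrt(5)))*(-2*(-1/5)))*27 = ((5 + sqrt(-5 - 5*I*sqrt(5)))*(2/5))*27 = (2 + 2*sqrt(-5 - 5*I*sqrt(5))/5)*27 = 54 + 54*sqrt(-5 - 5*I*sqrt(5))/5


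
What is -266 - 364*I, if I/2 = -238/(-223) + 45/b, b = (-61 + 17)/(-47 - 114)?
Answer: -296603972/2453 ≈ -1.2091e+5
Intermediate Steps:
b = 44/161 (b = -44/(-161) = -44*(-1/161) = 44/161 ≈ 0.27329)
I = 1626107/4906 (I = 2*(-238/(-223) + 45/(44/161)) = 2*(-238*(-1/223) + 45*(161/44)) = 2*(238/223 + 7245/44) = 2*(1626107/9812) = 1626107/4906 ≈ 331.45)
-266 - 364*I = -266 - 364*1626107/4906 = -266 - 295951474/2453 = -296603972/2453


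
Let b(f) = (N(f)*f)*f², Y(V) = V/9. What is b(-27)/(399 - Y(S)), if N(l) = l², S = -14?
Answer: -129140163/3605 ≈ -35823.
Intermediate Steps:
Y(V) = V/9 (Y(V) = V*(⅑) = V/9)
b(f) = f⁵ (b(f) = (f²*f)*f² = f³*f² = f⁵)
b(-27)/(399 - Y(S)) = (-27)⁵/(399 - (-14)/9) = -14348907/(399 - 1*(-14/9)) = -14348907/(399 + 14/9) = -14348907/3605/9 = -14348907*9/3605 = -129140163/3605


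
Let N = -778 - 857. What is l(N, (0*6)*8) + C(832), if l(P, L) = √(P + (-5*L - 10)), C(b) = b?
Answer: 832 + I*√1645 ≈ 832.0 + 40.559*I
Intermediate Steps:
N = -1635
l(P, L) = √(-10 + P - 5*L) (l(P, L) = √(P + (-10 - 5*L)) = √(-10 + P - 5*L))
l(N, (0*6)*8) + C(832) = √(-10 - 1635 - 5*0*6*8) + 832 = √(-10 - 1635 - 0*8) + 832 = √(-10 - 1635 - 5*0) + 832 = √(-10 - 1635 + 0) + 832 = √(-1645) + 832 = I*√1645 + 832 = 832 + I*√1645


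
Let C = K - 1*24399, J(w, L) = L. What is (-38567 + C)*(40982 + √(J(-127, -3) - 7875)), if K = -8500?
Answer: -2928819612 - 71466*I*√7878 ≈ -2.9288e+9 - 6.3432e+6*I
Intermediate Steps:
C = -32899 (C = -8500 - 1*24399 = -8500 - 24399 = -32899)
(-38567 + C)*(40982 + √(J(-127, -3) - 7875)) = (-38567 - 32899)*(40982 + √(-3 - 7875)) = -71466*(40982 + √(-7878)) = -71466*(40982 + I*√7878) = -2928819612 - 71466*I*√7878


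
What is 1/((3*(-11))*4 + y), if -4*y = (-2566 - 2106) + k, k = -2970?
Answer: 2/3557 ≈ 0.00056227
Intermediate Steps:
y = 3821/2 (y = -((-2566 - 2106) - 2970)/4 = -(-4672 - 2970)/4 = -¼*(-7642) = 3821/2 ≈ 1910.5)
1/((3*(-11))*4 + y) = 1/((3*(-11))*4 + 3821/2) = 1/(-33*4 + 3821/2) = 1/(-132 + 3821/2) = 1/(3557/2) = 2/3557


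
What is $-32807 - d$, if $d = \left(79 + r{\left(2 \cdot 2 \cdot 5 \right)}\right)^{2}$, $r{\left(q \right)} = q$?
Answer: $-42608$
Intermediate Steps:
$d = 9801$ ($d = \left(79 + 2 \cdot 2 \cdot 5\right)^{2} = \left(79 + 4 \cdot 5\right)^{2} = \left(79 + 20\right)^{2} = 99^{2} = 9801$)
$-32807 - d = -32807 - 9801 = -42608$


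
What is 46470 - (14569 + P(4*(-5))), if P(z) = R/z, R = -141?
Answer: 637879/20 ≈ 31894.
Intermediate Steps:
P(z) = -141/z
46470 - (14569 + P(4*(-5))) = 46470 - (14569 - 141/(4*(-5))) = 46470 - (14569 - 141/(-20)) = 46470 - (14569 - 141*(-1/20)) = 46470 - (14569 + 141/20) = 46470 - 1*291521/20 = 46470 - 291521/20 = 637879/20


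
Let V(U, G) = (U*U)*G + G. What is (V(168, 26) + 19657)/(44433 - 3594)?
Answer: 251169/13613 ≈ 18.451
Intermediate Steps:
V(U, G) = G + G*U² (V(U, G) = U²*G + G = G*U² + G = G + G*U²)
(V(168, 26) + 19657)/(44433 - 3594) = (26*(1 + 168²) + 19657)/(44433 - 3594) = (26*(1 + 28224) + 19657)/40839 = (26*28225 + 19657)*(1/40839) = (733850 + 19657)*(1/40839) = 753507*(1/40839) = 251169/13613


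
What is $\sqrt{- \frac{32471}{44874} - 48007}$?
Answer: $\frac{i \sqrt{1193481418306}}{4986} \approx 219.11 i$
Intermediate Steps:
$\sqrt{- \frac{32471}{44874} - 48007} = \sqrt{- \frac{2154298589}{44874}} = \frac{i \sqrt{1193481418306}}{4986}$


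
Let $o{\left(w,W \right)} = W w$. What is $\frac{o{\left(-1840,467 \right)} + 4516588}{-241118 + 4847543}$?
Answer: $\frac{3657308}{4606425} \approx 0.79396$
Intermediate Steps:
$\frac{o{\left(-1840,467 \right)} + 4516588}{-241118 + 4847543} = \frac{467 \left(-1840\right) + 4516588}{-241118 + 4847543} = \frac{-859280 + 4516588}{4606425} = 3657308 \cdot \frac{1}{4606425} = \frac{3657308}{4606425}$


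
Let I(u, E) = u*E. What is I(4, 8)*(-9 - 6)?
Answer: -480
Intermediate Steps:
I(u, E) = E*u
I(4, 8)*(-9 - 6) = (8*4)*(-9 - 6) = 32*(-15) = -480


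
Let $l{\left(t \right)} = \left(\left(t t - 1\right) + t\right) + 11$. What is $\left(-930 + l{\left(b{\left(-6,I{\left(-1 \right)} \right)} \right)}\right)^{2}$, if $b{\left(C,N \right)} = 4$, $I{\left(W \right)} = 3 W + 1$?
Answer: $810000$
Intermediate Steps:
$I{\left(W \right)} = 1 + 3 W$
$l{\left(t \right)} = 10 + t + t^{2}$ ($l{\left(t \right)} = \left(\left(t^{2} - 1\right) + t\right) + 11 = \left(\left(-1 + t^{2}\right) + t\right) + 11 = \left(-1 + t + t^{2}\right) + 11 = 10 + t + t^{2}$)
$\left(-930 + l{\left(b{\left(-6,I{\left(-1 \right)} \right)} \right)}\right)^{2} = \left(-930 + \left(10 + 4 + 4^{2}\right)\right)^{2} = \left(-930 + \left(10 + 4 + 16\right)\right)^{2} = \left(-930 + 30\right)^{2} = \left(-900\right)^{2} = 810000$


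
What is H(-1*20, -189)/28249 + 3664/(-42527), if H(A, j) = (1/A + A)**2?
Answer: -34563350273/480538089200 ≈ -0.071926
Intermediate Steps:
H(A, j) = (A + 1/A)**2
H(-1*20, -189)/28249 + 3664/(-42527) = ((1 + (-1*20)**2)**2/(-1*20)**2)/28249 + 3664/(-42527) = ((1 + (-20)**2)**2/(-20)**2)*(1/28249) + 3664*(-1/42527) = ((1 + 400)**2/400)*(1/28249) - 3664/42527 = ((1/400)*401**2)*(1/28249) - 3664/42527 = ((1/400)*160801)*(1/28249) - 3664/42527 = (160801/400)*(1/28249) - 3664/42527 = 160801/11299600 - 3664/42527 = -34563350273/480538089200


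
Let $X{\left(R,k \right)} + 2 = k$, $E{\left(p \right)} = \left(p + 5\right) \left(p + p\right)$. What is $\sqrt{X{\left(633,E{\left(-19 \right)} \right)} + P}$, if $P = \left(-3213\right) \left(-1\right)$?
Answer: $\sqrt{3743} \approx 61.18$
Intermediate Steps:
$E{\left(p \right)} = 2 p \left(5 + p\right)$ ($E{\left(p \right)} = \left(5 + p\right) 2 p = 2 p \left(5 + p\right)$)
$X{\left(R,k \right)} = -2 + k$
$P = 3213$
$\sqrt{X{\left(633,E{\left(-19 \right)} \right)} + P} = \sqrt{\left(-2 + 2 \left(-19\right) \left(5 - 19\right)\right) + 3213} = \sqrt{\left(-2 + 2 \left(-19\right) \left(-14\right)\right) + 3213} = \sqrt{\left(-2 + 532\right) + 3213} = \sqrt{530 + 3213} = \sqrt{3743}$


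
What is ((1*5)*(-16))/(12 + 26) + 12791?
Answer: 242989/19 ≈ 12789.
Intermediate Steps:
((1*5)*(-16))/(12 + 26) + 12791 = (5*(-16))/38 + 12791 = -80*1/38 + 12791 = -40/19 + 12791 = 242989/19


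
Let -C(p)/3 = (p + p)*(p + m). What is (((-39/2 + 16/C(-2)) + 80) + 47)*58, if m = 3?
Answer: 18937/3 ≈ 6312.3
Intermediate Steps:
C(p) = -6*p*(3 + p) (C(p) = -3*(p + p)*(p + 3) = -3*2*p*(3 + p) = -6*p*(3 + p))
(((-39/2 + 16/C(-2)) + 80) + 47)*58 = (((-39/2 + 16/((-6*(-2)*(3 - 2)))) + 80) + 47)*58 = (((-39*1/2 + 16/((-6*(-2)*1))) + 80) + 47)*58 = (((-39/2 + 16/12) + 80) + 47)*58 = (((-39/2 + 16*(1/12)) + 80) + 47)*58 = (((-39/2 + 4/3) + 80) + 47)*58 = ((-109/6 + 80) + 47)*58 = (371/6 + 47)*58 = (653/6)*58 = 18937/3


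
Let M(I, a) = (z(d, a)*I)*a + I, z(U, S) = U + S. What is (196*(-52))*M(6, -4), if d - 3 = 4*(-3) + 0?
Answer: -3241056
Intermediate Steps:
d = -9 (d = 3 + (4*(-3) + 0) = 3 + (-12 + 0) = 3 - 12 = -9)
z(U, S) = S + U
M(I, a) = I + I*a*(-9 + a) (M(I, a) = ((a - 9)*I)*a + I = ((-9 + a)*I)*a + I = (I*(-9 + a))*a + I = I*a*(-9 + a) + I = I + I*a*(-9 + a))
(196*(-52))*M(6, -4) = (196*(-52))*(6*(1 - 4*(-9 - 4))) = -61152*(1 - 4*(-13)) = -61152*(1 + 52) = -61152*53 = -10192*318 = -3241056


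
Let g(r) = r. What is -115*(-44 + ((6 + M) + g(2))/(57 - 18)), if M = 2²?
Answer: 65320/13 ≈ 5024.6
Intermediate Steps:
M = 4
-115*(-44 + ((6 + M) + g(2))/(57 - 18)) = -115*(-44 + ((6 + 4) + 2)/(57 - 18)) = -115*(-44 + (10 + 2)/39) = -115*(-44 + 12*(1/39)) = -115*(-44 + 4/13) = -115*(-568/13) = 65320/13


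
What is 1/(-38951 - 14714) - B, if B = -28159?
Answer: 1511152734/53665 ≈ 28159.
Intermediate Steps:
1/(-38951 - 14714) - B = 1/(-38951 - 14714) - 1*(-28159) = 1/(-53665) + 28159 = -1/53665 + 28159 = 1511152734/53665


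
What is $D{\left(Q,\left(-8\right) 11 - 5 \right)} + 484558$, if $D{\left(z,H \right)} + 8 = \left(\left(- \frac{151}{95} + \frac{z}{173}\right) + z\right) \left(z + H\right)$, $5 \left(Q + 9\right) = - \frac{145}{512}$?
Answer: $\frac{1046154286802129}{2154168320} \approx 4.8564 \cdot 10^{5}$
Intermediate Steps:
$Q = - \frac{4637}{512}$ ($Q = -9 + \frac{\left(-145\right) \frac{1}{512}}{5} = -9 + \frac{1}{5} \left(- \frac{145}{512}\right) = -9 - \frac{29}{512} = - \frac{4637}{512} \approx -9.0566$)
$D{\left(z,H \right)} = -8 + \left(- \frac{151}{95} + \frac{174 z}{173}\right) \left(H + z\right)$ ($D{\left(z,H \right)} = -8 + \left(\left(- \frac{151}{95} + \frac{z}{173}\right) + z\right) \left(z + H\right) = -8 + \left(\left(\left(-151\right) \frac{1}{95} + z \frac{1}{173}\right) + z\right) \left(H + z\right) = -8 + \left(\left(- \frac{151}{95} + \frac{z}{173}\right) + z\right) \left(H + z\right) = -8 + \left(- \frac{151}{95} + \frac{174 z}{173}\right) \left(H + z\right)$)
$D{\left(Q,\left(-8\right) 11 - 5 \right)} + 484558 = \left(-8 - \frac{151 \left(\left(-8\right) 11 - 5\right)}{95} - - \frac{700187}{48640} + \frac{174 \left(- \frac{4637}{512}\right)^{2}}{173} + \frac{174}{173} \left(\left(-8\right) 11 - 5\right) \left(- \frac{4637}{512}\right)\right) + 484558 = \left(-8 - \frac{151 \left(-88 - 5\right)}{95} + \frac{700187}{48640} + \frac{174}{173} \cdot \frac{21501769}{262144} + \frac{174}{173} \left(-88 - 5\right) \left(- \frac{4637}{512}\right)\right) + 484558 = \left(-8 - - \frac{14043}{95} + \frac{700187}{48640} + \frac{1870653903}{22675456} + \frac{174}{173} \left(-93\right) \left(- \frac{4637}{512}\right)\right) + 484558 = \left(-8 + \frac{14043}{95} + \frac{700187}{48640} + \frac{1870653903}{22675456} + \frac{37517967}{44288}\right) + 484558 = \frac{2334793999569}{2154168320} + 484558 = \frac{1046154286802129}{2154168320}$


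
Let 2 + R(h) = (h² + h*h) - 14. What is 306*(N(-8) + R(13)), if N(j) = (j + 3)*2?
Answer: 95472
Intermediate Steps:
R(h) = -16 + 2*h² (R(h) = -2 + ((h² + h*h) - 14) = -2 + ((h² + h²) - 14) = -2 + (2*h² - 14) = -2 + (-14 + 2*h²) = -16 + 2*h²)
N(j) = 6 + 2*j (N(j) = (3 + j)*2 = 6 + 2*j)
306*(N(-8) + R(13)) = 306*((6 + 2*(-8)) + (-16 + 2*13²)) = 306*((6 - 16) + (-16 + 2*169)) = 306*(-10 + (-16 + 338)) = 306*(-10 + 322) = 306*312 = 95472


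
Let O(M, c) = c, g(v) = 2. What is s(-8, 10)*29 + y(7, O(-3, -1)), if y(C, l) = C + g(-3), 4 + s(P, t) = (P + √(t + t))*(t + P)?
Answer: -571 + 116*√5 ≈ -311.62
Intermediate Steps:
s(P, t) = -4 + (P + t)*(P + √2*√t) (s(P, t) = -4 + (P + √(t + t))*(t + P) = -4 + (P + √(2*t))*(P + t) = -4 + (P + √2*√t)*(P + t) = -4 + (P + t)*(P + √2*√t))
y(C, l) = 2 + C (y(C, l) = C + 2 = 2 + C)
s(-8, 10)*29 + y(7, O(-3, -1)) = (-4 + (-8)² - 8*10 + √2*10^(3/2) - 8*√2*√10)*29 + (2 + 7) = (-4 + 64 - 80 + √2*(10*√10) - 16*√5)*29 + 9 = (-4 + 64 - 80 + 20*√5 - 16*√5)*29 + 9 = (-20 + 4*√5)*29 + 9 = (-580 + 116*√5) + 9 = -571 + 116*√5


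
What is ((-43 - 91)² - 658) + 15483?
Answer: 32781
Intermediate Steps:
((-43 - 91)² - 658) + 15483 = ((-134)² - 658) + 15483 = (17956 - 658) + 15483 = 17298 + 15483 = 32781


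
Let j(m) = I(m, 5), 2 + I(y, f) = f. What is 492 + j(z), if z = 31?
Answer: 495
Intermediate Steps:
I(y, f) = -2 + f
j(m) = 3 (j(m) = -2 + 5 = 3)
492 + j(z) = 492 + 3 = 495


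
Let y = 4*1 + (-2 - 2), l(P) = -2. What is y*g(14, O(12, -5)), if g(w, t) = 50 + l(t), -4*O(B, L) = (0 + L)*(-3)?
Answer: 0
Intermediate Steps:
O(B, L) = 3*L/4 (O(B, L) = -(0 + L)*(-3)/4 = -L*(-3)/4 = -(-3)*L/4 = 3*L/4)
y = 0 (y = 4 - 4 = 0)
g(w, t) = 48 (g(w, t) = 50 - 2 = 48)
y*g(14, O(12, -5)) = 0*48 = 0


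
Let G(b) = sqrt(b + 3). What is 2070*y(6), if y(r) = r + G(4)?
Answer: 12420 + 2070*sqrt(7) ≈ 17897.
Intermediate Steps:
G(b) = sqrt(3 + b)
y(r) = r + sqrt(7) (y(r) = r + sqrt(3 + 4) = r + sqrt(7))
2070*y(6) = 2070*(6 + sqrt(7)) = 12420 + 2070*sqrt(7)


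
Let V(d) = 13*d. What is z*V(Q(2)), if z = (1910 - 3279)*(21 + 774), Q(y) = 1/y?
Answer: -14148615/2 ≈ -7.0743e+6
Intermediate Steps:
z = -1088355 (z = -1369*795 = -1088355)
z*V(Q(2)) = -14148615/2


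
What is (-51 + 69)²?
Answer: 324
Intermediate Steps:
(-51 + 69)² = 18² = 324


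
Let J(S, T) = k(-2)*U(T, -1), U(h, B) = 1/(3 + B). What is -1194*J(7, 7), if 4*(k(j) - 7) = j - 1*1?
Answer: -14925/4 ≈ -3731.3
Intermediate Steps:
k(j) = 27/4 + j/4 (k(j) = 7 + (j - 1*1)/4 = 7 + (j - 1)/4 = 7 + (-1 + j)/4 = 7 + (-¼ + j/4) = 27/4 + j/4)
J(S, T) = 25/8 (J(S, T) = (27/4 + (¼)*(-2))/(3 - 1) = (27/4 - ½)/2 = (25/4)*(½) = 25/8)
-1194*J(7, 7) = -1194*25/8 = -14925/4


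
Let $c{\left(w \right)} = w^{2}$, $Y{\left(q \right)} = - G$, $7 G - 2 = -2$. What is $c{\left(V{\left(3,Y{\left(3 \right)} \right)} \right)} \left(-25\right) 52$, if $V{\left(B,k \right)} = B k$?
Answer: $0$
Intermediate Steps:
$G = 0$ ($G = \frac{2}{7} + \frac{1}{7} \left(-2\right) = \frac{2}{7} - \frac{2}{7} = 0$)
$Y{\left(q \right)} = 0$ ($Y{\left(q \right)} = \left(-1\right) 0 = 0$)
$c{\left(V{\left(3,Y{\left(3 \right)} \right)} \right)} \left(-25\right) 52 = \left(3 \cdot 0\right)^{2} \left(-25\right) 52 = 0^{2} \left(-25\right) 52 = 0 \left(-25\right) 52 = 0 \cdot 52 = 0$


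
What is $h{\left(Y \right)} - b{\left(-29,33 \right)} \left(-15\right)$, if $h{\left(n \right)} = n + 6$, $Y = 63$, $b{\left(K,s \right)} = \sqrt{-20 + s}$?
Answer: $69 + 15 \sqrt{13} \approx 123.08$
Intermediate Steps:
$h{\left(n \right)} = 6 + n$
$h{\left(Y \right)} - b{\left(-29,33 \right)} \left(-15\right) = \left(6 + 63\right) - \sqrt{-20 + 33} \left(-15\right) = 69 - \sqrt{13} \left(-15\right) = 69 - - 15 \sqrt{13} = 69 + 15 \sqrt{13}$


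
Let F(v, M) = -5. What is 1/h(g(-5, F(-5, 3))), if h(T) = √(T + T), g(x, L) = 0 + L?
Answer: -I*√10/10 ≈ -0.31623*I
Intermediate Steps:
g(x, L) = L
h(T) = √2*√T (h(T) = √(2*T) = √2*√T)
1/h(g(-5, F(-5, 3))) = 1/(√2*√(-5)) = 1/(√2*(I*√5)) = 1/(I*√10) = -I*√10/10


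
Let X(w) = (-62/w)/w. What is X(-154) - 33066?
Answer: -392096659/11858 ≈ -33066.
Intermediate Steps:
X(w) = -62/w**2
X(-154) - 33066 = -62/(-154)**2 - 33066 = -62*1/23716 - 33066 = -31/11858 - 33066 = -392096659/11858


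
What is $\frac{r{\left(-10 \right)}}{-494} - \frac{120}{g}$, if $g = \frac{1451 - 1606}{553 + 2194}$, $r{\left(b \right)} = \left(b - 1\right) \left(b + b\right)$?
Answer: $\frac{16280806}{7657} \approx 2126.3$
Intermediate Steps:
$r{\left(b \right)} = 2 b \left(-1 + b\right)$ ($r{\left(b \right)} = \left(-1 + b\right) 2 b = 2 b \left(-1 + b\right)$)
$g = - \frac{155}{2747} \approx -0.056425$
$\frac{r{\left(-10 \right)}}{-494} - \frac{120}{g} = \frac{2 \left(-10\right) \left(-1 - 10\right)}{-494} - \frac{120}{- \frac{155}{2747}} = 2 \left(-10\right) \left(-11\right) \left(- \frac{1}{494}\right) - - \frac{65928}{31} = 220 \left(- \frac{1}{494}\right) + \frac{65928}{31} = - \frac{110}{247} + \frac{65928}{31} = \frac{16280806}{7657}$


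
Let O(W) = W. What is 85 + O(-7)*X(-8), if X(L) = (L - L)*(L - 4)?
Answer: 85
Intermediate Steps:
X(L) = 0 (X(L) = 0*(-4 + L) = 0)
85 + O(-7)*X(-8) = 85 - 7*0 = 85 + 0 = 85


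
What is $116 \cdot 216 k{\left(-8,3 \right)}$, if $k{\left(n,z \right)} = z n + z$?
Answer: $-526176$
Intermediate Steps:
$k{\left(n,z \right)} = z + n z$ ($k{\left(n,z \right)} = n z + z = z + n z$)
$116 \cdot 216 k{\left(-8,3 \right)} = 116 \cdot 216 \cdot 3 \left(1 - 8\right) = 25056 \cdot 3 \left(-7\right) = 25056 \left(-21\right) = -526176$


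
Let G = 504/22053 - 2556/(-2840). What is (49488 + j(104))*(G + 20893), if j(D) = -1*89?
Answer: 75872530176331/73510 ≈ 1.0321e+9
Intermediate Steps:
j(D) = -89
G = 67839/73510 (G = 504*(1/22053) - 2556*(-1/2840) = 168/7351 + 9/10 = 67839/73510 ≈ 0.92285)
(49488 + j(104))*(G + 20893) = (49488 - 89)*(67839/73510 + 20893) = 49399*(1535912269/73510) = 75872530176331/73510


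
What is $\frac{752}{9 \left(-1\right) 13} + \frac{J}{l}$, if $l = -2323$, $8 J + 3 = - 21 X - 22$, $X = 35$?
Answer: $- \frac{1735781}{271791} \approx -6.3865$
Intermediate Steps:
$J = -95$ ($J = - \frac{3}{8} + \frac{\left(-21\right) 35 - 22}{8} = - \frac{3}{8} + \frac{-735 - 22}{8} = - \frac{3}{8} + \frac{1}{8} \left(-757\right) = - \frac{3}{8} - \frac{757}{8} = -95$)
$\frac{752}{9 \left(-1\right) 13} + \frac{J}{l} = \frac{752}{9 \left(-1\right) 13} - \frac{95}{-2323} = \frac{752}{\left(-9\right) 13} - - \frac{95}{2323} = \frac{752}{-117} + \frac{95}{2323} = 752 \left(- \frac{1}{117}\right) + \frac{95}{2323} = - \frac{752}{117} + \frac{95}{2323} = - \frac{1735781}{271791}$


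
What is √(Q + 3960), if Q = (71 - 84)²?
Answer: √4129 ≈ 64.257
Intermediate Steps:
Q = 169 (Q = (-13)² = 169)
√(Q + 3960) = √(169 + 3960) = √4129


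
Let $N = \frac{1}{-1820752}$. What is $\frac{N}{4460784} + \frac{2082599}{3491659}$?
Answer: $\frac{16914830319929435573}{28359189416717613312} \approx 0.59645$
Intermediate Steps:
$N = - \frac{1}{1820752} \approx -5.4922 \cdot 10^{-7}$
$\frac{N}{4460784} + \frac{2082599}{3491659} = - \frac{1}{1820752 \cdot 4460784} + \frac{2082599}{3491659} = \left(- \frac{1}{1820752}\right) \frac{1}{4460784} + 2082599 \cdot \frac{1}{3491659} = - \frac{1}{8121981389568} + \frac{2082599}{3491659} = \frac{16914830319929435573}{28359189416717613312}$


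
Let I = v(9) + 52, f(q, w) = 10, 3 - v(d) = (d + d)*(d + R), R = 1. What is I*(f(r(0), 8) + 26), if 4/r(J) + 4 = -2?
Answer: -4500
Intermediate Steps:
r(J) = -⅔ (r(J) = 4/(-4 - 2) = 4/(-6) = 4*(-⅙) = -⅔)
v(d) = 3 - 2*d*(1 + d) (v(d) = 3 - (d + d)*(d + 1) = 3 - 2*d*(1 + d))
I = -125 (I = (3 - 2*9 - 2*9²) + 52 = (3 - 18 - 2*81) + 52 = (3 - 18 - 162) + 52 = -177 + 52 = -125)
I*(f(r(0), 8) + 26) = -125*(10 + 26) = -125*36 = -4500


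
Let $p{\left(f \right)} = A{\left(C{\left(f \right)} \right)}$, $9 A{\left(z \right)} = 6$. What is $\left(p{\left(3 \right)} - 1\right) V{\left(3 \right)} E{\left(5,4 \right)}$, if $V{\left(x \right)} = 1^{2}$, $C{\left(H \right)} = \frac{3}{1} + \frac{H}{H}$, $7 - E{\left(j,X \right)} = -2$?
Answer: $-3$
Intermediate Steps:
$E{\left(j,X \right)} = 9$ ($E{\left(j,X \right)} = 7 - -2 = 7 + 2 = 9$)
$C{\left(H \right)} = 4$ ($C{\left(H \right)} = 3 \cdot 1 + 1 = 3 + 1 = 4$)
$A{\left(z \right)} = \frac{2}{3}$ ($A{\left(z \right)} = \frac{1}{9} \cdot 6 = \frac{2}{3}$)
$V{\left(x \right)} = 1$
$p{\left(f \right)} = \frac{2}{3}$
$\left(p{\left(3 \right)} - 1\right) V{\left(3 \right)} E{\left(5,4 \right)} = \left(\frac{2}{3} - 1\right) 1 \cdot 9 = \left(- \frac{1}{3}\right) 1 \cdot 9 = \left(- \frac{1}{3}\right) 9 = -3$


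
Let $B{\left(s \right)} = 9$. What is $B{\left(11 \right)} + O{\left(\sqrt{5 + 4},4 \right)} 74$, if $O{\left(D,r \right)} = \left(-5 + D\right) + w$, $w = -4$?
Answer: $-435$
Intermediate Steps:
$O{\left(D,r \right)} = -9 + D$ ($O{\left(D,r \right)} = \left(-5 + D\right) - 4 = -9 + D$)
$B{\left(11 \right)} + O{\left(\sqrt{5 + 4},4 \right)} 74 = 9 + \left(-9 + \sqrt{5 + 4}\right) 74 = 9 + \left(-9 + \sqrt{9}\right) 74 = 9 + \left(-9 + 3\right) 74 = 9 - 444 = -435$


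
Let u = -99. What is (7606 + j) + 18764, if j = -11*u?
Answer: 27459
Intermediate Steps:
j = 1089 (j = -11*(-99) = 1089)
(7606 + j) + 18764 = (7606 + 1089) + 18764 = 8695 + 18764 = 27459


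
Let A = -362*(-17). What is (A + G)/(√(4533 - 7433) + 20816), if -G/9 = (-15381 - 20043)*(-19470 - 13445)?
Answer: -54609852217144/108327189 + 26234556215*I*√29/108327189 ≈ -5.0412e+5 + 1304.2*I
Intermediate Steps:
A = 6154
G = -10493828640 (G = -9*(-15381 - 20043)*(-19470 - 13445) = -(-318816)*(-32915) = -9*1165980960 = -10493828640)
(A + G)/(√(4533 - 7433) + 20816) = (6154 - 10493828640)/(√(4533 - 7433) + 20816) = -10493822486/(√(-2900) + 20816) = -10493822486/(10*I*√29 + 20816) = -10493822486/(20816 + 10*I*√29)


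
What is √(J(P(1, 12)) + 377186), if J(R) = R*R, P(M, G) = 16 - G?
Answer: 7*√7698 ≈ 614.17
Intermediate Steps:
J(R) = R²
√(J(P(1, 12)) + 377186) = √((16 - 1*12)² + 377186) = √((16 - 12)² + 377186) = √(4² + 377186) = √(16 + 377186) = √377202 = 7*√7698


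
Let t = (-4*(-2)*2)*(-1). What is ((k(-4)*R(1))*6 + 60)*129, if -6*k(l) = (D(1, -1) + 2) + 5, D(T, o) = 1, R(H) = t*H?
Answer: 24252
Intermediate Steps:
t = -16 (t = (8*2)*(-1) = 16*(-1) = -16)
R(H) = -16*H
k(l) = -4/3 (k(l) = -((1 + 2) + 5)/6 = -(3 + 5)/6 = -⅙*8 = -4/3)
((k(-4)*R(1))*6 + 60)*129 = (-(-64)/3*6 + 60)*129 = (-4/3*(-16)*6 + 60)*129 = ((64/3)*6 + 60)*129 = (128 + 60)*129 = 188*129 = 24252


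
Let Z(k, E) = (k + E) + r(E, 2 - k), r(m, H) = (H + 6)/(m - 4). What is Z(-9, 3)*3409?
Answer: -78407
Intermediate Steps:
r(m, H) = (6 + H)/(-4 + m)
Z(k, E) = E + k + (8 - k)/(-4 + E) (Z(k, E) = (k + E) + (6 + (2 - k))/(-4 + E) = (E + k) + (8 - k)/(-4 + E) = E + k + (8 - k)/(-4 + E))
Z(-9, 3)*3409 = ((8 - 1*(-9) + (-4 + 3)*(3 - 9))/(-4 + 3))*3409 = ((8 + 9 - 1*(-6))/(-1))*3409 = -(8 + 9 + 6)*3409 = -1*23*3409 = -23*3409 = -78407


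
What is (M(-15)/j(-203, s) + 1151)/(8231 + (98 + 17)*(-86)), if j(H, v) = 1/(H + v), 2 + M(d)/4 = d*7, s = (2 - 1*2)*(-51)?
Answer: -29345/553 ≈ -53.065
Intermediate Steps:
s = 0 (s = (2 - 2)*(-51) = 0*(-51) = 0)
M(d) = -8 + 28*d (M(d) = -8 + 4*(d*7) = -8 + 4*(7*d) = -8 + 28*d)
(M(-15)/j(-203, s) + 1151)/(8231 + (98 + 17)*(-86)) = ((-8 + 28*(-15))/(1/(-203 + 0)) + 1151)/(8231 + (98 + 17)*(-86)) = ((-8 - 420)/(1/(-203)) + 1151)/(8231 + 115*(-86)) = (-428/(-1/203) + 1151)/(8231 - 9890) = (-428*(-203) + 1151)/(-1659) = (86884 + 1151)*(-1/1659) = 88035*(-1/1659) = -29345/553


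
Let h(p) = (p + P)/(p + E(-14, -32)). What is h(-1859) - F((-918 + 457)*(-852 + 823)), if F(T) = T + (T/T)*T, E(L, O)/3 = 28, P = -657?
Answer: -47457434/1775 ≈ -26737.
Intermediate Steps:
E(L, O) = 84 (E(L, O) = 3*28 = 84)
F(T) = 2*T (F(T) = T + 1*T = T + T = 2*T)
h(p) = (-657 + p)/(84 + p) (h(p) = (p - 657)/(p + 84) = (-657 + p)/(84 + p))
h(-1859) - F((-918 + 457)*(-852 + 823)) = (-657 - 1859)/(84 - 1859) - 2*(-918 + 457)*(-852 + 823) = -2516/(-1775) - 2*(-461*(-29)) = -1/1775*(-2516) - 2*13369 = 2516/1775 - 1*26738 = 2516/1775 - 26738 = -47457434/1775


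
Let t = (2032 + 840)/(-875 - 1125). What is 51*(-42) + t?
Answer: -535859/250 ≈ -2143.4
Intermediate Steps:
t = -359/250 (t = 2872/(-2000) = 2872*(-1/2000) = -359/250 ≈ -1.4360)
51*(-42) + t = 51*(-42) - 359/250 = -2142 - 359/250 = -535859/250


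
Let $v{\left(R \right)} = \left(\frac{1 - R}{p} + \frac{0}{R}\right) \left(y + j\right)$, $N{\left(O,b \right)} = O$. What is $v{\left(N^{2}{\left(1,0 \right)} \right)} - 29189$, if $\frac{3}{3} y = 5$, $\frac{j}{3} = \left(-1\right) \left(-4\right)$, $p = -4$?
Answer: $-29189$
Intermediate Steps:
$j = 12$ ($j = 3 \left(\left(-1\right) \left(-4\right)\right) = 3 \cdot 4 = 12$)
$y = 5$
$v{\left(R \right)} = - \frac{17}{4} + \frac{17 R}{4}$ ($v{\left(R \right)} = \left(\frac{1 - R}{-4} + \frac{0}{R}\right) \left(5 + 12\right) = \left(\left(1 - R\right) \left(- \frac{1}{4}\right) + 0\right) 17 = \left(\left(- \frac{1}{4} + \frac{R}{4}\right) + 0\right) 17 = \left(- \frac{1}{4} + \frac{R}{4}\right) 17 = - \frac{17}{4} + \frac{17 R}{4}$)
$v{\left(N^{2}{\left(1,0 \right)} \right)} - 29189 = \left(- \frac{17}{4} + \frac{17 \cdot 1^{2}}{4}\right) - 29189 = \left(- \frac{17}{4} + \frac{17}{4} \cdot 1\right) - 29189 = \left(- \frac{17}{4} + \frac{17}{4}\right) - 29189 = 0 - 29189 = -29189$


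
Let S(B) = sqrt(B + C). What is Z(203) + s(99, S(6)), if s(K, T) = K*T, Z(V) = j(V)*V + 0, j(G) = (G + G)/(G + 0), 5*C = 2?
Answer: 406 + 396*sqrt(10)/5 ≈ 656.45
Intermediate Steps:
C = 2/5 (C = (1/5)*2 = 2/5 ≈ 0.40000)
S(B) = sqrt(2/5 + B) (S(B) = sqrt(B + 2/5) = sqrt(2/5 + B))
j(G) = 2 (j(G) = (2*G)/G = 2)
Z(V) = 2*V (Z(V) = 2*V + 0 = 2*V)
Z(203) + s(99, S(6)) = 2*203 + 99*(sqrt(10 + 25*6)/5) = 406 + 99*(sqrt(10 + 150)/5) = 406 + 99*(sqrt(160)/5) = 406 + 99*((4*sqrt(10))/5) = 406 + 99*(4*sqrt(10)/5) = 406 + 396*sqrt(10)/5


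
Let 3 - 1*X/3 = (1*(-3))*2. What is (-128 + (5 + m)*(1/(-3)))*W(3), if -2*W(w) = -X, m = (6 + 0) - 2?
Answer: -3537/2 ≈ -1768.5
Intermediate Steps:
m = 4 (m = 6 - 2 = 4)
X = 27 (X = 9 - 3*1*(-3)*2 = 9 - (-9)*2 = 9 - 3*(-6) = 9 + 18 = 27)
W(w) = 27/2 (W(w) = -(-1)*27/2 = -½*(-27) = 27/2)
(-128 + (5 + m)*(1/(-3)))*W(3) = (-128 + (5 + 4)*(1/(-3)))*(27/2) = (-128 + 9*(1*(-⅓)))*(27/2) = (-128 + 9*(-⅓))*(27/2) = (-128 - 3)*(27/2) = -131*27/2 = -3537/2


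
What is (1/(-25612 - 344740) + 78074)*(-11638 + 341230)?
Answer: 1191263401474353/46294 ≈ 2.5733e+10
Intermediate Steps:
(1/(-25612 - 344740) + 78074)*(-11638 + 341230) = (1/(-370352) + 78074)*329592 = (-1/370352 + 78074)*329592 = (28914862047/370352)*329592 = 1191263401474353/46294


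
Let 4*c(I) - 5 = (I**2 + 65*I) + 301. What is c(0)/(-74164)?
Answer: -153/148328 ≈ -0.0010315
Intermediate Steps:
c(I) = 153/2 + I**2/4 + 65*I/4 (c(I) = 5/4 + ((I**2 + 65*I) + 301)/4 = 5/4 + (301 + I**2 + 65*I)/4 = 5/4 + (301/4 + I**2/4 + 65*I/4) = 153/2 + I**2/4 + 65*I/4)
c(0)/(-74164) = (153/2 + (1/4)*0**2 + (65/4)*0)/(-74164) = (153/2 + (1/4)*0 + 0)*(-1/74164) = (153/2 + 0 + 0)*(-1/74164) = (153/2)*(-1/74164) = -153/148328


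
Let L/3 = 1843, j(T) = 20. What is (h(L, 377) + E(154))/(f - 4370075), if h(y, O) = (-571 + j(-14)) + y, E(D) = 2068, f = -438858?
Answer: -7046/4808933 ≈ -0.0014652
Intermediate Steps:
L = 5529 (L = 3*1843 = 5529)
h(y, O) = -551 + y (h(y, O) = (-571 + 20) + y = -551 + y)
(h(L, 377) + E(154))/(f - 4370075) = ((-551 + 5529) + 2068)/(-438858 - 4370075) = (4978 + 2068)/(-4808933) = 7046*(-1/4808933) = -7046/4808933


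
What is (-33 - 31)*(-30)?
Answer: 1920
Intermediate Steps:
(-33 - 31)*(-30) = -64*(-30) = 1920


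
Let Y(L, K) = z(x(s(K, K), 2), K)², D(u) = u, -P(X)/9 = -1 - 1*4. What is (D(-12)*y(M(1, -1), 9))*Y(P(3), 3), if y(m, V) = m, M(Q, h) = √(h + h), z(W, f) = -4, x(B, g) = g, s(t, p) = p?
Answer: -192*I*√2 ≈ -271.53*I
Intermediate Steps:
P(X) = 45 (P(X) = -9*(-1 - 1*4) = -9*(-1 - 4) = -9*(-5) = 45)
M(Q, h) = √2*√h (M(Q, h) = √(2*h) = √2*√h)
Y(L, K) = 16 (Y(L, K) = (-4)² = 16)
(D(-12)*y(M(1, -1), 9))*Y(P(3), 3) = -12*√2*√(-1)*16 = -12*√2*I*16 = -12*I*√2*16 = -192*I*√2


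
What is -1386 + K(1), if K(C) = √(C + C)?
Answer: -1386 + √2 ≈ -1384.6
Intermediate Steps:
K(C) = √2*√C (K(C) = √(2*C) = √2*√C)
-1386 + K(1) = -1386 + √2*√1 = -1386 + √2*1 = -1386 + √2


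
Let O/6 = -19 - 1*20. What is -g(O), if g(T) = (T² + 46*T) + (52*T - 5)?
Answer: -31819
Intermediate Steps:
O = -234 (O = 6*(-19 - 1*20) = 6*(-19 - 20) = 6*(-39) = -234)
g(T) = -5 + T² + 98*T (g(T) = (T² + 46*T) + (-5 + 52*T) = -5 + T² + 98*T)
-g(O) = -(-5 + (-234)² + 98*(-234)) = -(-5 + 54756 - 22932) = -1*31819 = -31819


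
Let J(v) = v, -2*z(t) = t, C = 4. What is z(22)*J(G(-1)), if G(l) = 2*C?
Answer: -88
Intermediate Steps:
G(l) = 8 (G(l) = 2*4 = 8)
z(t) = -t/2
z(22)*J(G(-1)) = -½*22*8 = -11*8 = -88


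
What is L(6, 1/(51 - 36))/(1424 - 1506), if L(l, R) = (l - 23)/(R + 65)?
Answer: 255/80032 ≈ 0.0031862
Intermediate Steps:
L(l, R) = (-23 + l)/(65 + R)
L(6, 1/(51 - 36))/(1424 - 1506) = ((-23 + 6)/(65 + 1/(51 - 36)))/(1424 - 1506) = (-17/(65 + 1/15))/(-82) = -(-17)/(82*(65 + 1/15)) = -(-17)/(82*976/15) = -15*(-17)/80032 = -1/82*(-255/976) = 255/80032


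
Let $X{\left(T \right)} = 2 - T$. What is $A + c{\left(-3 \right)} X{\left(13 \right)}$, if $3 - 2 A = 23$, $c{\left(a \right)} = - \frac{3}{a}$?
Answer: $-21$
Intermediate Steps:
$A = -10$ ($A = \frac{3}{2} - \frac{23}{2} = -10$)
$A + c{\left(-3 \right)} X{\left(13 \right)} = -10 + - \frac{3}{-3} \left(2 - 13\right) = -10 + \left(-3\right) \left(- \frac{1}{3}\right) \left(2 - 13\right) = -10 + 1 \left(-11\right) = -10 - 11 = -21$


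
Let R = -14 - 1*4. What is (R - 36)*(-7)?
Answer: 378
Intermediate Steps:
R = -18 (R = -14 - 4 = -18)
(R - 36)*(-7) = (-18 - 36)*(-7) = -54*(-7) = 378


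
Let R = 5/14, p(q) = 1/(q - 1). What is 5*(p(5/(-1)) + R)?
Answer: 20/21 ≈ 0.95238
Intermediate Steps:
p(q) = 1/(-1 + q)
R = 5/14 (R = 5*(1/14) = 5/14 ≈ 0.35714)
5*(p(5/(-1)) + R) = 5*(1/(-1 + 5/(-1)) + 5/14) = 5*(1/(-1 + 5*(-1)) + 5/14) = 5*(1/(-1 - 5) + 5/14) = 5*(1/(-6) + 5/14) = 5*(-1/6 + 5/14) = 5*(4/21) = 20/21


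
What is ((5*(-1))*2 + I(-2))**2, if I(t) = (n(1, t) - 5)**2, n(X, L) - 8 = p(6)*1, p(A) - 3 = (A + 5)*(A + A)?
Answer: 362293156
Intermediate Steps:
p(A) = 3 + 2*A*(5 + A) (p(A) = 3 + (A + 5)*(A + A) = 3 + (5 + A)*(2*A) = 3 + 2*A*(5 + A))
n(X, L) = 143 (n(X, L) = 8 + (3 + 2*6**2 + 10*6)*1 = 8 + (3 + 2*36 + 60)*1 = 8 + (3 + 72 + 60)*1 = 8 + 135*1 = 8 + 135 = 143)
I(t) = 19044 (I(t) = (143 - 5)**2 = 138**2 = 19044)
((5*(-1))*2 + I(-2))**2 = ((5*(-1))*2 + 19044)**2 = (-5*2 + 19044)**2 = (-10 + 19044)**2 = 19034**2 = 362293156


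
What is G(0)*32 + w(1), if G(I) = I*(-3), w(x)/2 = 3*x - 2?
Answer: 2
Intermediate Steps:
w(x) = -4 + 6*x (w(x) = 2*(3*x - 2) = 2*(-2 + 3*x) = -4 + 6*x)
G(I) = -3*I
G(0)*32 + w(1) = -3*0*32 + (-4 + 6*1) = 0*32 + (-4 + 6) = 0 + 2 = 2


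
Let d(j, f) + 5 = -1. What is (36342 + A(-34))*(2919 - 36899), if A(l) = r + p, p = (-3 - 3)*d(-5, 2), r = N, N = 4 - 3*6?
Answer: -1235648720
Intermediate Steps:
N = -14 (N = 4 - 18 = -14)
d(j, f) = -6 (d(j, f) = -5 - 1 = -6)
r = -14
p = 36 (p = (-3 - 3)*(-6) = -6*(-6) = 36)
A(l) = 22 (A(l) = -14 + 36 = 22)
(36342 + A(-34))*(2919 - 36899) = (36342 + 22)*(2919 - 36899) = 36364*(-33980) = -1235648720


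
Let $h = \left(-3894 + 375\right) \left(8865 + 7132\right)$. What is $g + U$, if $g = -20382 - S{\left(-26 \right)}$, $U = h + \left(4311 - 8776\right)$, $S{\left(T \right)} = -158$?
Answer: $-56318132$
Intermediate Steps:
$h = -56293443$ ($h = \left(-3519\right) 15997 = -56293443$)
$U = -56297908$ ($U = -56293443 + \left(4311 - 8776\right) = -56293443 - 4465 = -56297908$)
$g = -20224$ ($g = -20382 - -158 = -20382 + 158 = -20224$)
$g + U = -20224 - 56297908 = -56318132$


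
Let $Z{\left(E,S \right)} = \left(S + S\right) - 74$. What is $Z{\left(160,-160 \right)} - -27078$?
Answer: $26684$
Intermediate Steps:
$Z{\left(E,S \right)} = -74 + 2 S$ ($Z{\left(E,S \right)} = 2 S - 74 = -74 + 2 S$)
$Z{\left(160,-160 \right)} - -27078 = \left(-74 + 2 \left(-160\right)\right) - -27078 = \left(-74 - 320\right) + 27078 = -394 + 27078 = 26684$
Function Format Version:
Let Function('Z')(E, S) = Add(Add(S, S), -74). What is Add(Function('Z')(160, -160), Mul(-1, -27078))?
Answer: 26684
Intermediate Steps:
Function('Z')(E, S) = Add(-74, Mul(2, S)) (Function('Z')(E, S) = Add(Mul(2, S), -74) = Add(-74, Mul(2, S)))
Add(Function('Z')(160, -160), Mul(-1, -27078)) = Add(Add(-74, Mul(2, -160)), Mul(-1, -27078)) = Add(Add(-74, -320), 27078) = Add(-394, 27078) = 26684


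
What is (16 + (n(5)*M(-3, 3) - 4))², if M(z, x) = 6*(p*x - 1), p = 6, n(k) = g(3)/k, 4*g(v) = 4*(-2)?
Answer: 20736/25 ≈ 829.44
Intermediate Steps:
g(v) = -2 (g(v) = (4*(-2))/4 = (¼)*(-8) = -2)
n(k) = -2/k
M(z, x) = -6 + 36*x (M(z, x) = 6*(6*x - 1) = 6*(-1 + 6*x) = -6 + 36*x)
(16 + (n(5)*M(-3, 3) - 4))² = (16 + ((-2/5)*(-6 + 36*3) - 4))² = (16 + ((-2*⅕)*(-6 + 108) - 4))² = (16 + (-⅖*102 - 4))² = (16 + (-204/5 - 4))² = (16 - 224/5)² = (-144/5)² = 20736/25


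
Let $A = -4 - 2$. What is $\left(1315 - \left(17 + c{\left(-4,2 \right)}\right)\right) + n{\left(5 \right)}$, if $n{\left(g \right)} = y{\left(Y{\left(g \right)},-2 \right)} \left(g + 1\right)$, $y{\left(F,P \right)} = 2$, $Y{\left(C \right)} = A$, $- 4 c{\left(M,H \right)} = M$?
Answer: $1309$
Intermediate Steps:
$A = -6$
$c{\left(M,H \right)} = - \frac{M}{4}$
$Y{\left(C \right)} = -6$
$n{\left(g \right)} = 2 + 2 g$ ($n{\left(g \right)} = 2 \left(g + 1\right) = 2 \left(1 + g\right) = 2 + 2 g$)
$\left(1315 - \left(17 + c{\left(-4,2 \right)}\right)\right) + n{\left(5 \right)} = \left(1315 - \left(17 - -1\right)\right) + \left(2 + 2 \cdot 5\right) = \left(1315 - 18\right) + \left(2 + 10\right) = \left(1315 - 18\right) + 12 = 1297 + 12 = 1309$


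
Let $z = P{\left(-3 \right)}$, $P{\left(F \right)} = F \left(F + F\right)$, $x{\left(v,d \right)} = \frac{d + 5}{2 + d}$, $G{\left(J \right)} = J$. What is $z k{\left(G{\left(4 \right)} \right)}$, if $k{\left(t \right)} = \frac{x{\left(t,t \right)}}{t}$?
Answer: $\frac{27}{4} \approx 6.75$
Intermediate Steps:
$x{\left(v,d \right)} = \frac{5 + d}{2 + d}$
$P{\left(F \right)} = 2 F^{2}$ ($P{\left(F \right)} = F 2 F = 2 F^{2}$)
$z = 18$ ($z = 2 \left(-3\right)^{2} = 2 \cdot 9 = 18$)
$k{\left(t \right)} = \frac{5 + t}{t \left(2 + t\right)}$ ($k{\left(t \right)} = \frac{\frac{1}{2 + t} \left(5 + t\right)}{t} = \frac{5 + t}{t \left(2 + t\right)}$)
$z k{\left(G{\left(4 \right)} \right)} = 18 \frac{5 + 4}{4 \left(2 + 4\right)} = 18 \cdot \frac{1}{4} \cdot \frac{1}{6} \cdot 9 = 18 \cdot \frac{3}{8} = \frac{27}{4}$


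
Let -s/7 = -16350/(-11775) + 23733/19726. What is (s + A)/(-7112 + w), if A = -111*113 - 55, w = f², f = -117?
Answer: -5581709097/2909835802 ≈ -1.9182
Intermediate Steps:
w = 13689 (w = (-117)² = 13689)
s = -8026349/442426 (s = -7*(-16350/(-11775) + 23733/19726) = -7*(-16350*(-1/11775) + 23733*(1/19726)) = -7*(218/157 + 23733/19726) = -7*8026349/3096982 = -8026349/442426 ≈ -18.142)
A = -12598 (A = -12543 - 55 = -12598)
(s + A)/(-7112 + w) = (-8026349/442426 - 12598)/(-7112 + 13689) = -5581709097/442426/6577 = -5581709097/442426*1/6577 = -5581709097/2909835802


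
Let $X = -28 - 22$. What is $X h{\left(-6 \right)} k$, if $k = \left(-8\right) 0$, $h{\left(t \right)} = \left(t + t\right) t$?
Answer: $0$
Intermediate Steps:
$X = -50$ ($X = -28 - 22 = -50$)
$h{\left(t \right)} = 2 t^{2}$ ($h{\left(t \right)} = 2 t t = 2 t^{2}$)
$k = 0$
$X h{\left(-6 \right)} k = - 50 \cdot 2 \left(-6\right)^{2} \cdot 0 = - 50 \cdot 2 \cdot 36 \cdot 0 = \left(-50\right) 72 \cdot 0 = \left(-3600\right) 0 = 0$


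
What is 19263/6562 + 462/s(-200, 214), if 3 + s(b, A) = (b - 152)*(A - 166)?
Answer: 107497931/36963746 ≈ 2.9082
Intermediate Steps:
s(b, A) = -3 + (-166 + A)*(-152 + b) (s(b, A) = -3 + (b - 152)*(A - 166) = -3 + (-152 + b)*(-166 + A) = -3 + (-166 + A)*(-152 + b))
19263/6562 + 462/s(-200, 214) = 19263/6562 + 462/(25229 - 166*(-200) - 152*214 + 214*(-200)) = 19263*(1/6562) + 462/(25229 + 33200 - 32528 - 42800) = 19263/6562 + 462/(-16899) = 19263/6562 + 462*(-1/16899) = 19263/6562 - 154/5633 = 107497931/36963746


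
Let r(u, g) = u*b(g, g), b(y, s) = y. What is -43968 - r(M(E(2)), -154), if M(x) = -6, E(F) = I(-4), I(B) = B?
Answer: -44892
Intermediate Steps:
E(F) = -4
r(u, g) = g*u (r(u, g) = u*g = g*u)
-43968 - r(M(E(2)), -154) = -43968 - (-154)*(-6) = -43968 - 1*924 = -43968 - 924 = -44892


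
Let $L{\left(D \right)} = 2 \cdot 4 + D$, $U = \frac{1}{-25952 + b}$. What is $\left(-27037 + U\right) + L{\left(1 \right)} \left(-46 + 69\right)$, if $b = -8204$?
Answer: $- \frac{916405481}{34156} \approx -26830.0$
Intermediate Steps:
$U = - \frac{1}{34156}$ ($U = \frac{1}{-25952 - 8204} = \frac{1}{-34156} = - \frac{1}{34156} \approx -2.9277 \cdot 10^{-5}$)
$L{\left(D \right)} = 8 + D$
$\left(-27037 + U\right) + L{\left(1 \right)} \left(-46 + 69\right) = \left(-27037 - \frac{1}{34156}\right) + \left(8 + 1\right) \left(-46 + 69\right) = - \frac{923475773}{34156} + 9 \cdot 23 = - \frac{923475773}{34156} + 207 = - \frac{916405481}{34156}$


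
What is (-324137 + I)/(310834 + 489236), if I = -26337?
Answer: -175237/400035 ≈ -0.43805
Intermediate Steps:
(-324137 + I)/(310834 + 489236) = (-324137 - 26337)/(310834 + 489236) = -350474/800070 = -350474*1/800070 = -175237/400035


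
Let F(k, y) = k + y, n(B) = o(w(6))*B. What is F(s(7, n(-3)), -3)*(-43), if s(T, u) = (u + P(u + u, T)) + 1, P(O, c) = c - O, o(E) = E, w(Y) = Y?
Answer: -989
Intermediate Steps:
n(B) = 6*B
s(T, u) = 1 + T - u (s(T, u) = (u + (T - (u + u))) + 1 = (u + (T - 2*u)) + 1 = (T - u) + 1 = 1 + T - u)
F(s(7, n(-3)), -3)*(-43) = ((1 + 7 - 6*(-3)) - 3)*(-43) = ((1 + 7 - 1*(-18)) - 3)*(-43) = ((1 + 7 + 18) - 3)*(-43) = (26 - 3)*(-43) = 23*(-43) = -989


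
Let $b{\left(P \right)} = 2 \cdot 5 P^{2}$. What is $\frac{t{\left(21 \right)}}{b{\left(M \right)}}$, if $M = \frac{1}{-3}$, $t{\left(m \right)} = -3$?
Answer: $- \frac{27}{10} \approx -2.7$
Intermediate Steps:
$M = - \frac{1}{3} \approx -0.33333$
$b{\left(P \right)} = 10 P^{2}$
$\frac{t{\left(21 \right)}}{b{\left(M \right)}} = - \frac{3}{10 \left(- \frac{1}{3}\right)^{2}} = - \frac{3}{10 \cdot \frac{1}{9}} = - \frac{3}{\frac{10}{9}} = \left(-3\right) \frac{9}{10} = - \frac{27}{10}$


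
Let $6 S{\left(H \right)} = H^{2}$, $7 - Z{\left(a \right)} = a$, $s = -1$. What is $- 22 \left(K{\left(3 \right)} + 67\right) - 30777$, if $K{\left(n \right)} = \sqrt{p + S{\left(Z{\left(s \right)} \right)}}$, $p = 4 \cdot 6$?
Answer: $-32251 - \frac{44 \sqrt{78}}{3} \approx -32381.0$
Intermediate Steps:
$Z{\left(a \right)} = 7 - a$
$S{\left(H \right)} = \frac{H^{2}}{6}$
$p = 24$
$K{\left(n \right)} = \frac{2 \sqrt{78}}{3}$ ($K{\left(n \right)} = \sqrt{24 + \frac{\left(7 - -1\right)^{2}}{6}} = \sqrt{24 + \frac{\left(7 + 1\right)^{2}}{6}} = \sqrt{24 + \frac{8^{2}}{6}} = \sqrt{24 + \frac{1}{6} \cdot 64} = \sqrt{24 + \frac{32}{3}} = \sqrt{\frac{104}{3}} = \frac{2 \sqrt{78}}{3}$)
$- 22 \left(K{\left(3 \right)} + 67\right) - 30777 = - 22 \left(\frac{2 \sqrt{78}}{3} + 67\right) - 30777 = - 22 \left(67 + \frac{2 \sqrt{78}}{3}\right) - 30777 = \left(-1474 - \frac{44 \sqrt{78}}{3}\right) - 30777 = -32251 - \frac{44 \sqrt{78}}{3}$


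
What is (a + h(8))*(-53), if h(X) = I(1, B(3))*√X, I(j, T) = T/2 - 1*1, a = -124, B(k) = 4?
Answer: 6572 - 106*√2 ≈ 6422.1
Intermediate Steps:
I(j, T) = -1 + T/2 (I(j, T) = T*(½) - 1 = T/2 - 1 = -1 + T/2)
h(X) = √X (h(X) = (-1 + (½)*4)*√X = (-1 + 2)*√X = 1*√X = √X)
(a + h(8))*(-53) = (-124 + √8)*(-53) = (-124 + 2*√2)*(-53) = 6572 - 106*√2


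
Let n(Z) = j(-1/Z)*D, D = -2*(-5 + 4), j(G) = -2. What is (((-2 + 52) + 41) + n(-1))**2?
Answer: 7569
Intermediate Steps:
D = 2 (D = -2*(-1) = 2)
n(Z) = -4 (n(Z) = -2*2 = -4)
(((-2 + 52) + 41) + n(-1))**2 = (((-2 + 52) + 41) - 4)**2 = ((50 + 41) - 4)**2 = (91 - 4)**2 = 87**2 = 7569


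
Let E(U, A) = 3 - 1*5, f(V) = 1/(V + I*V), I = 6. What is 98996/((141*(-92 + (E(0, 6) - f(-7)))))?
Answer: -4850804/649305 ≈ -7.4708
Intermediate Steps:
f(V) = 1/(7*V) (f(V) = 1/(V + 6*V) = 1/(7*V))
E(U, A) = -2 (E(U, A) = 3 - 5 = -2)
98996/((141*(-92 + (E(0, 6) - f(-7))))) = 98996/((141*(-92 + (-2 - 1/(7*(-7)))))) = 98996/((141*(-92 + (-2 - (-1)/(7*7))))) = 98996/((141*(-92 + (-2 - 1*(-1/49))))) = 98996/((141*(-92 + (-2 + 1/49)))) = 98996/((141*(-92 - 97/49))) = 98996/((141*(-4605/49))) = 98996/(-649305/49) = 98996*(-49/649305) = -4850804/649305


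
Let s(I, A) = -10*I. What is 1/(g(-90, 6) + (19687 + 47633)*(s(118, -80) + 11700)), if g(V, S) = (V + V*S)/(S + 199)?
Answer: 41/29036462274 ≈ 1.4120e-9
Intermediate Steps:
g(V, S) = (V + S*V)/(199 + S)
1/(g(-90, 6) + (19687 + 47633)*(s(118, -80) + 11700)) = 1/(-90*(1 + 6)/(199 + 6) + (19687 + 47633)*(-10*118 + 11700)) = 1/(-90*7/205 + 67320*(-1180 + 11700)) = 1/(-90*1/205*7 + 67320*10520) = 1/(-126/41 + 708206400) = 1/(29036462274/41) = 41/29036462274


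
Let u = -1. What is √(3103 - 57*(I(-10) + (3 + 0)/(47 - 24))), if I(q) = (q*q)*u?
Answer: √4652854/23 ≈ 93.785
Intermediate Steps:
I(q) = -q² (I(q) = (q*q)*(-1) = q²*(-1) = -q²)
√(3103 - 57*(I(-10) + (3 + 0)/(47 - 24))) = √(3103 - 57*(-1*(-10)² + (3 + 0)/(47 - 24))) = √(3103 - 57*(-1*100 + 3/23)) = √(3103 - 57*(-100 + 3*(1/23))) = √(3103 - 57*(-100 + 3/23)) = √(3103 - 57*(-2297/23)) = √(3103 + 130929/23) = √(202298/23) = √4652854/23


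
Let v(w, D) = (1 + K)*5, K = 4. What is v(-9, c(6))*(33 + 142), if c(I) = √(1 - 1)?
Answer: 4375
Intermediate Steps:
c(I) = 0 (c(I) = √0 = 0)
v(w, D) = 25 (v(w, D) = (1 + 4)*5 = 5*5 = 25)
v(-9, c(6))*(33 + 142) = 25*(33 + 142) = 25*175 = 4375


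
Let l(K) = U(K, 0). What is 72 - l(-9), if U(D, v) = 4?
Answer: 68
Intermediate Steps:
l(K) = 4
72 - l(-9) = 72 - 1*4 = 72 - 4 = 68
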